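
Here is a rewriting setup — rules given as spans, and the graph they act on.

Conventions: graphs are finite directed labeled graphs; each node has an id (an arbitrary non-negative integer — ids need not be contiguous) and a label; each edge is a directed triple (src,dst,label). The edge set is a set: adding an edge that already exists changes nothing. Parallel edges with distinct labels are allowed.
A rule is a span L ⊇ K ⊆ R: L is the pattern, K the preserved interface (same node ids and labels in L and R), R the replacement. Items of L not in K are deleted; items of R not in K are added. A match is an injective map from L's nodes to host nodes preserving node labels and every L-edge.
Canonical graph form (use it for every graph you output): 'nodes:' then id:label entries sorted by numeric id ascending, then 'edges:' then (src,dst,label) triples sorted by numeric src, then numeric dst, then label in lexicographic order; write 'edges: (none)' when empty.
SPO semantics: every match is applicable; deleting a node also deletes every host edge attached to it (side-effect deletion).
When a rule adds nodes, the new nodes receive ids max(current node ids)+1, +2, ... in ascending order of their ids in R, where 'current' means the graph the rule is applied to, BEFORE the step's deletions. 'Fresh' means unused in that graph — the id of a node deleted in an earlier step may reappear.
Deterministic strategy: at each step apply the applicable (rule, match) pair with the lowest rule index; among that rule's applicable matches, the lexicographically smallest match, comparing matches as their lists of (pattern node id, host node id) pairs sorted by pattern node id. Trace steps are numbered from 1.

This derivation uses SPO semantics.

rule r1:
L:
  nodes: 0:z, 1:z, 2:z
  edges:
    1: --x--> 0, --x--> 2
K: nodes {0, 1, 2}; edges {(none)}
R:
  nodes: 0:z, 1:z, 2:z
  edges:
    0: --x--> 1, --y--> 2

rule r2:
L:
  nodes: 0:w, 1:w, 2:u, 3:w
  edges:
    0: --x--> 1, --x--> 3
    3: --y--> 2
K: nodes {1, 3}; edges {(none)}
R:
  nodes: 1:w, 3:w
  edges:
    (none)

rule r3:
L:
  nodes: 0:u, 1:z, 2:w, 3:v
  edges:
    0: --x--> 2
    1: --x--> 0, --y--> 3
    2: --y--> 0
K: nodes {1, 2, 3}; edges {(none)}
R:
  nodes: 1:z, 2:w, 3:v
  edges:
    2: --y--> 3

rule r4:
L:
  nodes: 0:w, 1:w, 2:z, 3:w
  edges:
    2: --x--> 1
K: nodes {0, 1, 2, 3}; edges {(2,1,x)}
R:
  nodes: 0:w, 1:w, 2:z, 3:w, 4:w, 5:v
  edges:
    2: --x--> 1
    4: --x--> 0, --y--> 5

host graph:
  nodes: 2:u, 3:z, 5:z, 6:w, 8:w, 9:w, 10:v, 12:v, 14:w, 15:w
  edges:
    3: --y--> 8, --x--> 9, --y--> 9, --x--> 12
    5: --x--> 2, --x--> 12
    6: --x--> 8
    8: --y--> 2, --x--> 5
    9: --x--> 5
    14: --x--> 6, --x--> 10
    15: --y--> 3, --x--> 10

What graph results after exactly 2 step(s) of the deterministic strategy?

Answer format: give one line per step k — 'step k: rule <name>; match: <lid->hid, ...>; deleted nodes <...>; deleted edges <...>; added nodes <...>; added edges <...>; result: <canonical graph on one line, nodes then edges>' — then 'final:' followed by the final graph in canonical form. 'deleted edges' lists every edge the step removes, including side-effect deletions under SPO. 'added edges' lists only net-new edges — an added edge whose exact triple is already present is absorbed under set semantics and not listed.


step 1: rule r4; match: 0->6, 1->9, 2->3, 3->8; deleted nodes (none); deleted edges (none); added nodes 16, 17; added edges (16,6,x); (16,17,y); result: nodes: 2:u, 3:z, 5:z, 6:w, 8:w, 9:w, 10:v, 12:v, 14:w, 15:w, 16:w, 17:v edges: (3,8,y); (3,9,x); (3,9,y); (3,12,x); (5,2,x); (5,12,x); (6,8,x); (8,2,y); (8,5,x); (9,5,x); (14,6,x); (14,10,x); (15,3,y); (15,10,x); (16,6,x); (16,17,y)
step 2: rule r4; match: 0->6, 1->9, 2->3, 3->8; deleted nodes (none); deleted edges (none); added nodes 18, 19; added edges (18,6,x); (18,19,y); result: nodes: 2:u, 3:z, 5:z, 6:w, 8:w, 9:w, 10:v, 12:v, 14:w, 15:w, 16:w, 17:v, 18:w, 19:v edges: (3,8,y); (3,9,x); (3,9,y); (3,12,x); (5,2,x); (5,12,x); (6,8,x); (8,2,y); (8,5,x); (9,5,x); (14,6,x); (14,10,x); (15,3,y); (15,10,x); (16,6,x); (16,17,y); (18,6,x); (18,19,y)
final:
nodes: 2:u, 3:z, 5:z, 6:w, 8:w, 9:w, 10:v, 12:v, 14:w, 15:w, 16:w, 17:v, 18:w, 19:v
edges: (3,8,y); (3,9,x); (3,9,y); (3,12,x); (5,2,x); (5,12,x); (6,8,x); (8,2,y); (8,5,x); (9,5,x); (14,6,x); (14,10,x); (15,3,y); (15,10,x); (16,6,x); (16,17,y); (18,6,x); (18,19,y)


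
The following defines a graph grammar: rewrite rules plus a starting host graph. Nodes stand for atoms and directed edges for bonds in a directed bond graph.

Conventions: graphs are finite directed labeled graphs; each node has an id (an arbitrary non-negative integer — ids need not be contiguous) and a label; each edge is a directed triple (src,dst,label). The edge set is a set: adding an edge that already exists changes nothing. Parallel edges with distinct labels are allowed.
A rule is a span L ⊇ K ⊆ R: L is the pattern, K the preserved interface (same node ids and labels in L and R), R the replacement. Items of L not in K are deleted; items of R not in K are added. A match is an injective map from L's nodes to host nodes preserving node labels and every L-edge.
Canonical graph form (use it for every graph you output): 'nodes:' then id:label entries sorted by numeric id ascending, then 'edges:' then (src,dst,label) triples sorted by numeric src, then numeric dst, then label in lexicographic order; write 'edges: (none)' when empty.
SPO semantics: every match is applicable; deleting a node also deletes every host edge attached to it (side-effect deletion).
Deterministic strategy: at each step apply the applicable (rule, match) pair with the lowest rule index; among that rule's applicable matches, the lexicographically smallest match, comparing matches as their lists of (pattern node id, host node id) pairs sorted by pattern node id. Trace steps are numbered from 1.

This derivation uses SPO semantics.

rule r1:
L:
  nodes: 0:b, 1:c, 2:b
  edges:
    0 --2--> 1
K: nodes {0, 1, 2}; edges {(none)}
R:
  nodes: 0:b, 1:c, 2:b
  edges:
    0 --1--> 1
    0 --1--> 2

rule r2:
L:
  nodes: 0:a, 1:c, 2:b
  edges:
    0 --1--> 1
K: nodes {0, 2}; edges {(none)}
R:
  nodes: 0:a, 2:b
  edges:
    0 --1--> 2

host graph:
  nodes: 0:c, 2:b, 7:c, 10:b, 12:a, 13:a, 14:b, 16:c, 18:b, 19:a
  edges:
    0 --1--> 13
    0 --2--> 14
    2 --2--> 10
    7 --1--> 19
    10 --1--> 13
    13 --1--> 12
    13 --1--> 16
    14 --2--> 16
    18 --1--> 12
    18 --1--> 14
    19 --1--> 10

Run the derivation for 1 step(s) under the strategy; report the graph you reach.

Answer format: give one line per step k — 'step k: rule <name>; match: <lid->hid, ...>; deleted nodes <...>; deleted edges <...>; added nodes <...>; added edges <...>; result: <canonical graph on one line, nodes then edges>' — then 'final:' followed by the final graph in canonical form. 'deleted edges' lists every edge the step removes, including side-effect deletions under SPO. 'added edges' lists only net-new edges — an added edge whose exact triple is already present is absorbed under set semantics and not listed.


step 1: rule r1; match: 0->14, 1->16, 2->2; deleted nodes (none); deleted edges (14,16,2); added nodes (none); added edges (14,2,1); (14,16,1); result: nodes: 0:c, 2:b, 7:c, 10:b, 12:a, 13:a, 14:b, 16:c, 18:b, 19:a edges: (0,13,1); (0,14,2); (2,10,2); (7,19,1); (10,13,1); (13,12,1); (13,16,1); (14,2,1); (14,16,1); (18,12,1); (18,14,1); (19,10,1)
final:
nodes: 0:c, 2:b, 7:c, 10:b, 12:a, 13:a, 14:b, 16:c, 18:b, 19:a
edges: (0,13,1); (0,14,2); (2,10,2); (7,19,1); (10,13,1); (13,12,1); (13,16,1); (14,2,1); (14,16,1); (18,12,1); (18,14,1); (19,10,1)


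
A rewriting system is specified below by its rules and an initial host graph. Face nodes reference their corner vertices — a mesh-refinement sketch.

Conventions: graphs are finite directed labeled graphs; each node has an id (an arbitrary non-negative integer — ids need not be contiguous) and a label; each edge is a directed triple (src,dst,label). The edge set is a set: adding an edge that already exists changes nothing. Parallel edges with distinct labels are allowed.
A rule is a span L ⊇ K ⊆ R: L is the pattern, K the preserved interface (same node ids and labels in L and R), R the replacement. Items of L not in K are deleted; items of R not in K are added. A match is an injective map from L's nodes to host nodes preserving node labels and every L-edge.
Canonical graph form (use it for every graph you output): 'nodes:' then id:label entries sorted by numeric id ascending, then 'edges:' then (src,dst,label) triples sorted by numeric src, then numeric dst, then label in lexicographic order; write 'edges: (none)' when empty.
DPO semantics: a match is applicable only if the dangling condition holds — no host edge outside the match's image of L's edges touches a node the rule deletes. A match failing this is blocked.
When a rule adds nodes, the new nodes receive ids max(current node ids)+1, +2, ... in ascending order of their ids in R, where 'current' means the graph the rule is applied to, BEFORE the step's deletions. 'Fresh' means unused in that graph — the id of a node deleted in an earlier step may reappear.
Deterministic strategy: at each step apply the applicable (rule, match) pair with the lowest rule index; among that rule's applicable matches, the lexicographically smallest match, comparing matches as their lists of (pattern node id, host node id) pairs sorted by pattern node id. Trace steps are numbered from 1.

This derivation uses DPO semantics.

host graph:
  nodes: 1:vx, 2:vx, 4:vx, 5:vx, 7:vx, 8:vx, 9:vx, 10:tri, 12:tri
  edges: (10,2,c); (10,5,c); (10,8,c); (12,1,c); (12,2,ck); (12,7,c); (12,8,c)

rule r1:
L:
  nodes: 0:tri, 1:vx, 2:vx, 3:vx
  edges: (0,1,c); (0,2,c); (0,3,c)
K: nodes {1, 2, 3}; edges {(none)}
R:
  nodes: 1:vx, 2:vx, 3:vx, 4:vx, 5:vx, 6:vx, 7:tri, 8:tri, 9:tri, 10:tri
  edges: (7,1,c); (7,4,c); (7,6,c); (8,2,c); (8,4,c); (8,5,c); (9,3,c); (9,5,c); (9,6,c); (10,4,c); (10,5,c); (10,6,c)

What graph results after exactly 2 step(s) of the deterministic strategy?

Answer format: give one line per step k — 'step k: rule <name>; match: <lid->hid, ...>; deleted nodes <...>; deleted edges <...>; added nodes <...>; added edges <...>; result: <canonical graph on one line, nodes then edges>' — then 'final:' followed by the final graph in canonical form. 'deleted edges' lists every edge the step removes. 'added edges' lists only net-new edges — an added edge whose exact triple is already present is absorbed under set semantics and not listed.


step 1: rule r1; match: 0->10, 1->2, 2->5, 3->8; deleted nodes 10; deleted edges (10,2,c); (10,5,c); (10,8,c); added nodes 13, 14, 15, 16, 17, 18, 19; added edges (16,2,c); (16,13,c); (16,15,c); (17,5,c); (17,13,c); (17,14,c); (18,8,c); (18,14,c); (18,15,c); (19,13,c); (19,14,c); (19,15,c); result: nodes: 1:vx, 2:vx, 4:vx, 5:vx, 7:vx, 8:vx, 9:vx, 12:tri, 13:vx, 14:vx, 15:vx, 16:tri, 17:tri, 18:tri, 19:tri edges: (12,1,c); (12,2,ck); (12,7,c); (12,8,c); (16,2,c); (16,13,c); (16,15,c); (17,5,c); (17,13,c); (17,14,c); (18,8,c); (18,14,c); (18,15,c); (19,13,c); (19,14,c); (19,15,c)
step 2: rule r1; match: 0->16, 1->2, 2->13, 3->15; deleted nodes 16; deleted edges (16,2,c); (16,13,c); (16,15,c); added nodes 20, 21, 22, 23, 24, 25, 26; added edges (23,2,c); (23,20,c); (23,22,c); (24,13,c); (24,20,c); (24,21,c); (25,15,c); (25,21,c); (25,22,c); (26,20,c); (26,21,c); (26,22,c); result: nodes: 1:vx, 2:vx, 4:vx, 5:vx, 7:vx, 8:vx, 9:vx, 12:tri, 13:vx, 14:vx, 15:vx, 17:tri, 18:tri, 19:tri, 20:vx, 21:vx, 22:vx, 23:tri, 24:tri, 25:tri, 26:tri edges: (12,1,c); (12,2,ck); (12,7,c); (12,8,c); (17,5,c); (17,13,c); (17,14,c); (18,8,c); (18,14,c); (18,15,c); (19,13,c); (19,14,c); (19,15,c); (23,2,c); (23,20,c); (23,22,c); (24,13,c); (24,20,c); (24,21,c); (25,15,c); (25,21,c); (25,22,c); (26,20,c); (26,21,c); (26,22,c)
final:
nodes: 1:vx, 2:vx, 4:vx, 5:vx, 7:vx, 8:vx, 9:vx, 12:tri, 13:vx, 14:vx, 15:vx, 17:tri, 18:tri, 19:tri, 20:vx, 21:vx, 22:vx, 23:tri, 24:tri, 25:tri, 26:tri
edges: (12,1,c); (12,2,ck); (12,7,c); (12,8,c); (17,5,c); (17,13,c); (17,14,c); (18,8,c); (18,14,c); (18,15,c); (19,13,c); (19,14,c); (19,15,c); (23,2,c); (23,20,c); (23,22,c); (24,13,c); (24,20,c); (24,21,c); (25,15,c); (25,21,c); (25,22,c); (26,20,c); (26,21,c); (26,22,c)


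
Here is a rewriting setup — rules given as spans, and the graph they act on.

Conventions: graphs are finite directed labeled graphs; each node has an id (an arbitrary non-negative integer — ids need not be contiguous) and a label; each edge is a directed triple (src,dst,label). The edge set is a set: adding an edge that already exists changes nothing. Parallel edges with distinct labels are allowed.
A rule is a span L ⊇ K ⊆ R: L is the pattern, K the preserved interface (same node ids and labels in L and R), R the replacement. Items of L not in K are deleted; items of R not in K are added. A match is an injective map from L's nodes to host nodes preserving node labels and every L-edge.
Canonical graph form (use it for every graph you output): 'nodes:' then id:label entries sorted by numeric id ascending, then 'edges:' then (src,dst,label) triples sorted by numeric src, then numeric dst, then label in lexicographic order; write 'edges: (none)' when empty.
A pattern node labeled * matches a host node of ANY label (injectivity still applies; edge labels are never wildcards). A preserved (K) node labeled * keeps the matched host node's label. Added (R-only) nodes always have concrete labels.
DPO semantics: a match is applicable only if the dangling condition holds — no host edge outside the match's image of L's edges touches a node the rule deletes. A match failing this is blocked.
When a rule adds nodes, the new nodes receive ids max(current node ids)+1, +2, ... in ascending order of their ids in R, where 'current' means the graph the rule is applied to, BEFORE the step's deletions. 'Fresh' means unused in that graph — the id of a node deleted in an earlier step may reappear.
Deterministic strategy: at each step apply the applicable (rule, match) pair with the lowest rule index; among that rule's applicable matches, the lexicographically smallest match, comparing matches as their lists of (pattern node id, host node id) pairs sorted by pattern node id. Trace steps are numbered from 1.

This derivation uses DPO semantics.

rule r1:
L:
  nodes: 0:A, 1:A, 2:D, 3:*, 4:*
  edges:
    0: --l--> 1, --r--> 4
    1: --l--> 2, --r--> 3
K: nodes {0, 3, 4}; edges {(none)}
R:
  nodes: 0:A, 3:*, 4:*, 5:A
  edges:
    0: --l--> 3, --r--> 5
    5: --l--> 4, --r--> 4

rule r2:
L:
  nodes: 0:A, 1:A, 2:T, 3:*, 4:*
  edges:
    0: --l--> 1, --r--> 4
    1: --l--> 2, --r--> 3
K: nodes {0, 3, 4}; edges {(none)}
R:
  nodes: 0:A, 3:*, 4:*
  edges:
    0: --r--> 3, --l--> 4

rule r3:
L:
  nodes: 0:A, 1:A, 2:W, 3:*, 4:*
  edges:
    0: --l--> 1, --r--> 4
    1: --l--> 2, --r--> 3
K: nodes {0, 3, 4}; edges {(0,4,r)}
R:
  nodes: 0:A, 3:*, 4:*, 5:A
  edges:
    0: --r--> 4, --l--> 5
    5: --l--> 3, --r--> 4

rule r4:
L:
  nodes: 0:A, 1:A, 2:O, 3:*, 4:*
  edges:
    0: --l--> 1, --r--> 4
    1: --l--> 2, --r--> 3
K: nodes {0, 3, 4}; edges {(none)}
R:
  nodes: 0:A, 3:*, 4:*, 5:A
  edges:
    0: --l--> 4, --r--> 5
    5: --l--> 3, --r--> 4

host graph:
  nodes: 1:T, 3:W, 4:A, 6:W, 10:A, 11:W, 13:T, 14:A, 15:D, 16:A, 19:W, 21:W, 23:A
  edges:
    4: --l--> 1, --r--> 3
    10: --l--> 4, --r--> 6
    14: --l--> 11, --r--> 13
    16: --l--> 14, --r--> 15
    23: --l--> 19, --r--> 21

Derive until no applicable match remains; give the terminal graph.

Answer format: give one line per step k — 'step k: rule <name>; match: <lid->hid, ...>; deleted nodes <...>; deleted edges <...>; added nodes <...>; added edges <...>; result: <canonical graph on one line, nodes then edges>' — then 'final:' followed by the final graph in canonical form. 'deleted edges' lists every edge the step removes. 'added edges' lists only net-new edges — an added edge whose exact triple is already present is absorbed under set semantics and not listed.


step 1: rule r2; match: 0->10, 1->4, 2->1, 3->3, 4->6; deleted nodes 1, 4; deleted edges (4,1,l); (4,3,r); (10,4,l); (10,6,r); added nodes (none); added edges (10,3,r); (10,6,l); result: nodes: 3:W, 6:W, 10:A, 11:W, 13:T, 14:A, 15:D, 16:A, 19:W, 21:W, 23:A edges: (10,3,r); (10,6,l); (14,11,l); (14,13,r); (16,14,l); (16,15,r); (23,19,l); (23,21,r)
step 2: rule r3; match: 0->16, 1->14, 2->11, 3->13, 4->15; deleted nodes 11, 14; deleted edges (14,11,l); (14,13,r); (16,14,l); added nodes 24; added edges (16,24,l); (24,13,l); (24,15,r); result: nodes: 3:W, 6:W, 10:A, 13:T, 15:D, 16:A, 19:W, 21:W, 23:A, 24:A edges: (10,3,r); (10,6,l); (16,15,r); (16,24,l); (23,19,l); (23,21,r); (24,13,l); (24,15,r)
final:
nodes: 3:W, 6:W, 10:A, 13:T, 15:D, 16:A, 19:W, 21:W, 23:A, 24:A
edges: (10,3,r); (10,6,l); (16,15,r); (16,24,l); (23,19,l); (23,21,r); (24,13,l); (24,15,r)


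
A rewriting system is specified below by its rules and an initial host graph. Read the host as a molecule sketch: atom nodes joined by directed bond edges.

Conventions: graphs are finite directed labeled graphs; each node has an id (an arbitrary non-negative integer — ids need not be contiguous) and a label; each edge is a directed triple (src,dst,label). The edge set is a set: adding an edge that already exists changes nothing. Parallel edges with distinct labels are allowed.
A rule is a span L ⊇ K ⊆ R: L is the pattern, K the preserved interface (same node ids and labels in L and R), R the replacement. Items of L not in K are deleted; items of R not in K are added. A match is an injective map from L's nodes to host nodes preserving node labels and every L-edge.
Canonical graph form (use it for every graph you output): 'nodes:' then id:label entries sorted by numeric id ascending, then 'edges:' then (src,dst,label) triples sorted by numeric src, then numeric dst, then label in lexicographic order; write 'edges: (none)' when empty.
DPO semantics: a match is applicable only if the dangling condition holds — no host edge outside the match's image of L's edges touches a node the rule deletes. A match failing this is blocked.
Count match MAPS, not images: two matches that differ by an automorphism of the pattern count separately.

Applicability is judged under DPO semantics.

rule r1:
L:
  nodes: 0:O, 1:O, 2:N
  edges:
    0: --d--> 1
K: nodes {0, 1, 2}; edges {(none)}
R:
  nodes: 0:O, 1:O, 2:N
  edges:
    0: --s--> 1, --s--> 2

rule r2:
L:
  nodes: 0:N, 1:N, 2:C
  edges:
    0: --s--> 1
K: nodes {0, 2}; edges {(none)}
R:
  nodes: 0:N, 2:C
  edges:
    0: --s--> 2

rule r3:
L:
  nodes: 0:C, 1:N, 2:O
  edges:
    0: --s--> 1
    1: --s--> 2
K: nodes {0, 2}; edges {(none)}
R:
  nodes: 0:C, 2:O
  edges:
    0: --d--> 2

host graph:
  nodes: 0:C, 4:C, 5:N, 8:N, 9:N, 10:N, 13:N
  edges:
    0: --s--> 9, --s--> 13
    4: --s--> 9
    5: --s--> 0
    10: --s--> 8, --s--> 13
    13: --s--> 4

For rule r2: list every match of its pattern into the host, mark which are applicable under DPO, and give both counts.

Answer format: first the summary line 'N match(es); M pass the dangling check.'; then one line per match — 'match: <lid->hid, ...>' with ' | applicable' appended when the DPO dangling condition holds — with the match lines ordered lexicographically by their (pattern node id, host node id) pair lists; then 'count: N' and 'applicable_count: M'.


4 match(es); 2 pass the dangling check.
match: 0->10, 1->8, 2->0 | applicable
match: 0->10, 1->8, 2->4 | applicable
match: 0->10, 1->13, 2->0
match: 0->10, 1->13, 2->4
count: 4
applicable_count: 2


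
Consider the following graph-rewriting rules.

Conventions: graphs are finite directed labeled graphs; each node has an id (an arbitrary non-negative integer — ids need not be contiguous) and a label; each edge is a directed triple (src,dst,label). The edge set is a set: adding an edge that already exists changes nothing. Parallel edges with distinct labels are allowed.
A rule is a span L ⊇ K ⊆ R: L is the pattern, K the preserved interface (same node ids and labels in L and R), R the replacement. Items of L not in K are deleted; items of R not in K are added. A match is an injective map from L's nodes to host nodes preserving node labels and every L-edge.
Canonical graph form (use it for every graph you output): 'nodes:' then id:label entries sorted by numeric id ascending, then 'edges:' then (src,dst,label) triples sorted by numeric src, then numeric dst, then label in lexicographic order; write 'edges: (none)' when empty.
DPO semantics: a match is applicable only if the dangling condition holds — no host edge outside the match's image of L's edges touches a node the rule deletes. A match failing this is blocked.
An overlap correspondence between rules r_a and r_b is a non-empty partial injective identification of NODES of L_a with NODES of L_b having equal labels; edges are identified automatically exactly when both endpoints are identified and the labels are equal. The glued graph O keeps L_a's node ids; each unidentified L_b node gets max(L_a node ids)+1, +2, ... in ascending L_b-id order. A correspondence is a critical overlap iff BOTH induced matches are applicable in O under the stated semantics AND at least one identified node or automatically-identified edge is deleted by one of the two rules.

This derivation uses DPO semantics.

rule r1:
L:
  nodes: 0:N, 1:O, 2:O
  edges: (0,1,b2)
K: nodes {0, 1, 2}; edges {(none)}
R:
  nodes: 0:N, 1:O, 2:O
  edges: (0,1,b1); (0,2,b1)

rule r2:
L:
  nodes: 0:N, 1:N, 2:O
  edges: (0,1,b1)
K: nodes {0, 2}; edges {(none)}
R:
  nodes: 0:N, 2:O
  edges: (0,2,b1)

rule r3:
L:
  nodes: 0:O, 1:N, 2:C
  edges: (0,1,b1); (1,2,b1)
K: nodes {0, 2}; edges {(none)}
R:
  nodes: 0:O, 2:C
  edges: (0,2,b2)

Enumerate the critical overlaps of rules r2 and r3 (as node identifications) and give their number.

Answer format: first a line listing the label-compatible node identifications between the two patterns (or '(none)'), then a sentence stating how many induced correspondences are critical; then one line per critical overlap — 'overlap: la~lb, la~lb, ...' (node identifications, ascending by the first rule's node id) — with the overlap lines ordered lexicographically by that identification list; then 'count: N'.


label-compatible node identifications between L(r2) and L(r3): 0~1, 1~1, 2~0
0 of the induced correspondences are critical overlaps of r2 and r3.
count: 0


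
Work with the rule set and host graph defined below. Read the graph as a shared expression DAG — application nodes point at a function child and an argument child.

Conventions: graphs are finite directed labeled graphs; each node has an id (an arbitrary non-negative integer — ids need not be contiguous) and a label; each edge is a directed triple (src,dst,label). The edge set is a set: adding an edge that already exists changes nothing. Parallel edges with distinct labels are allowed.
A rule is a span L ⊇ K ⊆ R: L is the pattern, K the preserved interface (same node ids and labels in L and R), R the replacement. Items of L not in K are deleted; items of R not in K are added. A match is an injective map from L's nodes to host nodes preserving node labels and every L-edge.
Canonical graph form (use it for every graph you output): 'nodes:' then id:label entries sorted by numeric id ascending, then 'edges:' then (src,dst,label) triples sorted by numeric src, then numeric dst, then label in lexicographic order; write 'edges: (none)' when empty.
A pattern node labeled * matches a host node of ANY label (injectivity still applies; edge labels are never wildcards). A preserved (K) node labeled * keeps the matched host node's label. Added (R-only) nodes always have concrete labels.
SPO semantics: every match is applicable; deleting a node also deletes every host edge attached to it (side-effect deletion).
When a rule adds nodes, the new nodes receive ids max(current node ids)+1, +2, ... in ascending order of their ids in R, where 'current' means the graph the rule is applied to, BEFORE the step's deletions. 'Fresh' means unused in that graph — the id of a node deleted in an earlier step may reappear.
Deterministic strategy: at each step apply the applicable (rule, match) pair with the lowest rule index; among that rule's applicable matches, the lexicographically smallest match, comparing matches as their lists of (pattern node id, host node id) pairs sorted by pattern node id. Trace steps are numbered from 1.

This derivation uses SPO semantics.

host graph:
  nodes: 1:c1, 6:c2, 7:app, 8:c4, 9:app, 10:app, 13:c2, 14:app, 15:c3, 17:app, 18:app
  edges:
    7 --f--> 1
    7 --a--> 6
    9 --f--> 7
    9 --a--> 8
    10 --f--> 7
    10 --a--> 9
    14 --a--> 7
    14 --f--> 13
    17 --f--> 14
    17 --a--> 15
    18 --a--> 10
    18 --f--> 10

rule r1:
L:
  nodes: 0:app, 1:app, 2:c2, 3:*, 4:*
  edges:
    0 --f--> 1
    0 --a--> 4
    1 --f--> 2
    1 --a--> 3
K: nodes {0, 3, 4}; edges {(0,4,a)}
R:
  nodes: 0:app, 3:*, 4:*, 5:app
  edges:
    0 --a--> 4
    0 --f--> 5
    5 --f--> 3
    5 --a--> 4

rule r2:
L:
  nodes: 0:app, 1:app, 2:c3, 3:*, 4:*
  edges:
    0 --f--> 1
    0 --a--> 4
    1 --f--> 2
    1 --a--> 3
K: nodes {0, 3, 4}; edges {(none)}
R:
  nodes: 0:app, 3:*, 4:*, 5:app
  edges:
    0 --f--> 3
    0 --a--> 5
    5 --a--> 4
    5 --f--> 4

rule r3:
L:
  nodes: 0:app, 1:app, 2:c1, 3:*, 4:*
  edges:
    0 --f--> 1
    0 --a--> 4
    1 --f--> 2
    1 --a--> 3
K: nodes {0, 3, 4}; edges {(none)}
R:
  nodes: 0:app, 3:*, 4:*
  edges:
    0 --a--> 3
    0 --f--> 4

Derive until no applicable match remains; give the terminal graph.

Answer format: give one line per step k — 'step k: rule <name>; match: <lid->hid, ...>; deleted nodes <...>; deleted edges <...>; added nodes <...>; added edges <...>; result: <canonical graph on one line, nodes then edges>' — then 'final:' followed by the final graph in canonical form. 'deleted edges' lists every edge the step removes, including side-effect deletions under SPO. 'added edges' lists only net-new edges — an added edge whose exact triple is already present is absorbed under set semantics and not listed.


step 1: rule r1; match: 0->17, 1->14, 2->13, 3->7, 4->15; deleted nodes 13, 14; deleted edges (14,7,a); (14,13,f); (17,14,f); added nodes 19; added edges (17,19,f); (19,7,f); (19,15,a); result: nodes: 1:c1, 6:c2, 7:app, 8:c4, 9:app, 10:app, 15:c3, 17:app, 18:app, 19:app edges: (7,1,f); (7,6,a); (9,7,f); (9,8,a); (10,7,f); (10,9,a); (17,15,a); (17,19,f); (18,10,a); (18,10,f); (19,7,f); (19,15,a)
step 2: rule r3; match: 0->9, 1->7, 2->1, 3->6, 4->8; deleted nodes 1, 7; deleted edges (7,1,f); (7,6,a); (9,7,f); (9,8,a); (10,7,f); (19,7,f); added nodes (none); added edges (9,6,a); (9,8,f); result: nodes: 6:c2, 8:c4, 9:app, 10:app, 15:c3, 17:app, 18:app, 19:app edges: (9,6,a); (9,8,f); (10,9,a); (17,15,a); (17,19,f); (18,10,a); (18,10,f); (19,15,a)
final:
nodes: 6:c2, 8:c4, 9:app, 10:app, 15:c3, 17:app, 18:app, 19:app
edges: (9,6,a); (9,8,f); (10,9,a); (17,15,a); (17,19,f); (18,10,a); (18,10,f); (19,15,a)


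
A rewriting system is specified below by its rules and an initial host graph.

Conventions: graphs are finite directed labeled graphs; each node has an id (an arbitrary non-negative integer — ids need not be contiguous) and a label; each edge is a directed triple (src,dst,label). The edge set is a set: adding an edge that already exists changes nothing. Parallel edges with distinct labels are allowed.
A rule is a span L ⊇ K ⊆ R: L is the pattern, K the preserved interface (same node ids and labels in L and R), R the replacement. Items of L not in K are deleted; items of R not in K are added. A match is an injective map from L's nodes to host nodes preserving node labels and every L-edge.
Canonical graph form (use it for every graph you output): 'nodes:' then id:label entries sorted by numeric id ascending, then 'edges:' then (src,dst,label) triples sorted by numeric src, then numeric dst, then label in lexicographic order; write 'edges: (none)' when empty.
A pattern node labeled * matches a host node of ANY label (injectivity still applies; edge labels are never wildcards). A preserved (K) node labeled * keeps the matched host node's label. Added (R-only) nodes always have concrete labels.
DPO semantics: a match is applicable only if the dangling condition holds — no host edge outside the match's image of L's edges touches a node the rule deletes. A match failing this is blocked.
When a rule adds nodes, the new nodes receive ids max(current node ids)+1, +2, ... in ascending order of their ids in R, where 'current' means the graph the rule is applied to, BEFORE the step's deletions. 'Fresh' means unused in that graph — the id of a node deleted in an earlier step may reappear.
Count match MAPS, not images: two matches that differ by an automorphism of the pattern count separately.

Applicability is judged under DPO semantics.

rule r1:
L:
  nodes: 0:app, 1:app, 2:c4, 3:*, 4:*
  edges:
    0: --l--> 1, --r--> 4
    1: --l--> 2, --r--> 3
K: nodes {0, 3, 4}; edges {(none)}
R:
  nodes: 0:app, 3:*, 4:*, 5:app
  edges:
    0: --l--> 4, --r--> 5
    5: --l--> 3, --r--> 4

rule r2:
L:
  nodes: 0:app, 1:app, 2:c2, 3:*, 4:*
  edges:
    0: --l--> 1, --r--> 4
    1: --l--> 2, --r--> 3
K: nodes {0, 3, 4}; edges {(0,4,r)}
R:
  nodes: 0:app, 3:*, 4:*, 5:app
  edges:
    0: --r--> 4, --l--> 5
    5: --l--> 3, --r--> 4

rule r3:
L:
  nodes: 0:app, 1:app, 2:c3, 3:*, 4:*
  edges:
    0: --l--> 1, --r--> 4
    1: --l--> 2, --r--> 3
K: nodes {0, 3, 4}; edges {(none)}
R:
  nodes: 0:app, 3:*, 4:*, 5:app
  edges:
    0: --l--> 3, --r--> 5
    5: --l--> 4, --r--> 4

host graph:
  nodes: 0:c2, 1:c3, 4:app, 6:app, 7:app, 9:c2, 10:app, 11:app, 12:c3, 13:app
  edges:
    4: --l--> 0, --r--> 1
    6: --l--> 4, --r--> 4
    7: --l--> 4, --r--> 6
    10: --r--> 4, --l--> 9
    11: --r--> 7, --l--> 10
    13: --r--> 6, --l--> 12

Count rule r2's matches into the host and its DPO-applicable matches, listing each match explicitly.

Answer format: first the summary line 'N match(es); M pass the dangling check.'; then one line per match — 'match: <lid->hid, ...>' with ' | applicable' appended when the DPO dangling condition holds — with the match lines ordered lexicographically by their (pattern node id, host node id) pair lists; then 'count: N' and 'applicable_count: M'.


2 match(es); 1 pass the dangling check.
match: 0->7, 1->4, 2->0, 3->1, 4->6
match: 0->11, 1->10, 2->9, 3->4, 4->7 | applicable
count: 2
applicable_count: 1


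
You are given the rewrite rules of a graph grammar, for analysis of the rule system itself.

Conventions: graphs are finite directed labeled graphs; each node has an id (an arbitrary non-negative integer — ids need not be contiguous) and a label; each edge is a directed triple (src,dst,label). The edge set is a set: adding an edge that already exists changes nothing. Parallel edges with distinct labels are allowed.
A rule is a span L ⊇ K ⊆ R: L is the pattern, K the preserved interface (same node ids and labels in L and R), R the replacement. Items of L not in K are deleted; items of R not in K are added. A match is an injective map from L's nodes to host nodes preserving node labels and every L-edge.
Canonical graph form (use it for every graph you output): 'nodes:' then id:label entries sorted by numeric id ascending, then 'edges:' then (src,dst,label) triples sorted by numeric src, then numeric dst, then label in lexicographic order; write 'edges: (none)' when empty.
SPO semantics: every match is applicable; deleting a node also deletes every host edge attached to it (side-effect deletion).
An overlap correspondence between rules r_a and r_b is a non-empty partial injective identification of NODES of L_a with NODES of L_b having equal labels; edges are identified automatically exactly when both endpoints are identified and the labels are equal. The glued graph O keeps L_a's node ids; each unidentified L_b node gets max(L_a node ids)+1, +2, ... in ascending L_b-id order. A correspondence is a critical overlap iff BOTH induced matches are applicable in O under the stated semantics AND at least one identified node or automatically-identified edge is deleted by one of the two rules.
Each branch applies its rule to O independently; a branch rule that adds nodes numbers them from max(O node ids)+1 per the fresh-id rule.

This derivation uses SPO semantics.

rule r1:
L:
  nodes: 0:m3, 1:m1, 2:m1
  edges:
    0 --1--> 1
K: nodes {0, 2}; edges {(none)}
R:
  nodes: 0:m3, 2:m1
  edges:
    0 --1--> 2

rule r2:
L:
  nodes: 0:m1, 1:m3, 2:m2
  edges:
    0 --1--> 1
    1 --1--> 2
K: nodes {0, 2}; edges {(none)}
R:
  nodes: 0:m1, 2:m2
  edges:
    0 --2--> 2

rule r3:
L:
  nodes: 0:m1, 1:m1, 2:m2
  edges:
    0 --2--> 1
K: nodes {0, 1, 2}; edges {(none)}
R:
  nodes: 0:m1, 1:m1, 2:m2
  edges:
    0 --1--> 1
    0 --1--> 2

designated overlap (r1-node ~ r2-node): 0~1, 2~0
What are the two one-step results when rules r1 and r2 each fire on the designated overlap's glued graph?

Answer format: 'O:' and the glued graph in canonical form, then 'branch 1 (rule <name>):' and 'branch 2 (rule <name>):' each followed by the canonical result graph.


O:
nodes: 0:m3, 1:m1, 2:m1, 3:m2
edges: (0,1,1); (0,3,1); (2,0,1)
branch 1 (rule r1):
nodes: 0:m3, 2:m1, 3:m2
edges: (0,2,1); (0,3,1); (2,0,1)
branch 2 (rule r2):
nodes: 1:m1, 2:m1, 3:m2
edges: (2,3,2)


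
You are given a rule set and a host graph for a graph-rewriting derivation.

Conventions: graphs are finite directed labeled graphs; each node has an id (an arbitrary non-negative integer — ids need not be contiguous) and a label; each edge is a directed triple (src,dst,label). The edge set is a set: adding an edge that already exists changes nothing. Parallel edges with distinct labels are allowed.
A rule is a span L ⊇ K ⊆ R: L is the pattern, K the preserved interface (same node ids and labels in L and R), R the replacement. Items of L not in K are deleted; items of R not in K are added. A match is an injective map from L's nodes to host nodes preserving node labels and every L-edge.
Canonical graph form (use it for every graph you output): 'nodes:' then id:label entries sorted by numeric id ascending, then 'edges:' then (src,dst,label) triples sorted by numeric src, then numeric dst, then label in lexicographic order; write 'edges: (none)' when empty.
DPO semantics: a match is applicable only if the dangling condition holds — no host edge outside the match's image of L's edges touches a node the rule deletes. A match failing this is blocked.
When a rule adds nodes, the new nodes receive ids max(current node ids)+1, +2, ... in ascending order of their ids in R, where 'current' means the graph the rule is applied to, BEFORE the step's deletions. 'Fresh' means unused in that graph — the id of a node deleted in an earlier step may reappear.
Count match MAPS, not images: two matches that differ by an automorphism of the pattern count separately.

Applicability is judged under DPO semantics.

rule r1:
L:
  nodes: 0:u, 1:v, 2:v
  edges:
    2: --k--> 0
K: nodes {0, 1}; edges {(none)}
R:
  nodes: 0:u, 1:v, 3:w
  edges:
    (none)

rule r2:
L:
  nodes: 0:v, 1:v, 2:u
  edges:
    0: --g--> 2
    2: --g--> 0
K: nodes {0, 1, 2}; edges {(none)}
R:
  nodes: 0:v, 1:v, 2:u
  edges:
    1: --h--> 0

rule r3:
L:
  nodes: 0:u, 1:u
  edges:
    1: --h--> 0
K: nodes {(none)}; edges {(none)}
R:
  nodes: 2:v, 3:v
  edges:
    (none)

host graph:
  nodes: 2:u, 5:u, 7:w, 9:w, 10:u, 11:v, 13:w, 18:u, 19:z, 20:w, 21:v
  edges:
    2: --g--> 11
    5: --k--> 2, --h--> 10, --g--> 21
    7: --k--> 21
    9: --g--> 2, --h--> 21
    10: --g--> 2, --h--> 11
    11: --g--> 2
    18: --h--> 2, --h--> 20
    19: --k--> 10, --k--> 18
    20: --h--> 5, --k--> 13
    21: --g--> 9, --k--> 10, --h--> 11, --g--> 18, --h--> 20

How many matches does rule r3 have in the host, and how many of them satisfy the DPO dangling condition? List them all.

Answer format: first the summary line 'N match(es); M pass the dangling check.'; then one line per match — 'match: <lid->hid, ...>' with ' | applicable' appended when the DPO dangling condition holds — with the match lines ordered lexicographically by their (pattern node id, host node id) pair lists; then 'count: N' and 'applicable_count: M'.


2 match(es); 0 pass the dangling check.
match: 0->2, 1->18
match: 0->10, 1->5
count: 2
applicable_count: 0


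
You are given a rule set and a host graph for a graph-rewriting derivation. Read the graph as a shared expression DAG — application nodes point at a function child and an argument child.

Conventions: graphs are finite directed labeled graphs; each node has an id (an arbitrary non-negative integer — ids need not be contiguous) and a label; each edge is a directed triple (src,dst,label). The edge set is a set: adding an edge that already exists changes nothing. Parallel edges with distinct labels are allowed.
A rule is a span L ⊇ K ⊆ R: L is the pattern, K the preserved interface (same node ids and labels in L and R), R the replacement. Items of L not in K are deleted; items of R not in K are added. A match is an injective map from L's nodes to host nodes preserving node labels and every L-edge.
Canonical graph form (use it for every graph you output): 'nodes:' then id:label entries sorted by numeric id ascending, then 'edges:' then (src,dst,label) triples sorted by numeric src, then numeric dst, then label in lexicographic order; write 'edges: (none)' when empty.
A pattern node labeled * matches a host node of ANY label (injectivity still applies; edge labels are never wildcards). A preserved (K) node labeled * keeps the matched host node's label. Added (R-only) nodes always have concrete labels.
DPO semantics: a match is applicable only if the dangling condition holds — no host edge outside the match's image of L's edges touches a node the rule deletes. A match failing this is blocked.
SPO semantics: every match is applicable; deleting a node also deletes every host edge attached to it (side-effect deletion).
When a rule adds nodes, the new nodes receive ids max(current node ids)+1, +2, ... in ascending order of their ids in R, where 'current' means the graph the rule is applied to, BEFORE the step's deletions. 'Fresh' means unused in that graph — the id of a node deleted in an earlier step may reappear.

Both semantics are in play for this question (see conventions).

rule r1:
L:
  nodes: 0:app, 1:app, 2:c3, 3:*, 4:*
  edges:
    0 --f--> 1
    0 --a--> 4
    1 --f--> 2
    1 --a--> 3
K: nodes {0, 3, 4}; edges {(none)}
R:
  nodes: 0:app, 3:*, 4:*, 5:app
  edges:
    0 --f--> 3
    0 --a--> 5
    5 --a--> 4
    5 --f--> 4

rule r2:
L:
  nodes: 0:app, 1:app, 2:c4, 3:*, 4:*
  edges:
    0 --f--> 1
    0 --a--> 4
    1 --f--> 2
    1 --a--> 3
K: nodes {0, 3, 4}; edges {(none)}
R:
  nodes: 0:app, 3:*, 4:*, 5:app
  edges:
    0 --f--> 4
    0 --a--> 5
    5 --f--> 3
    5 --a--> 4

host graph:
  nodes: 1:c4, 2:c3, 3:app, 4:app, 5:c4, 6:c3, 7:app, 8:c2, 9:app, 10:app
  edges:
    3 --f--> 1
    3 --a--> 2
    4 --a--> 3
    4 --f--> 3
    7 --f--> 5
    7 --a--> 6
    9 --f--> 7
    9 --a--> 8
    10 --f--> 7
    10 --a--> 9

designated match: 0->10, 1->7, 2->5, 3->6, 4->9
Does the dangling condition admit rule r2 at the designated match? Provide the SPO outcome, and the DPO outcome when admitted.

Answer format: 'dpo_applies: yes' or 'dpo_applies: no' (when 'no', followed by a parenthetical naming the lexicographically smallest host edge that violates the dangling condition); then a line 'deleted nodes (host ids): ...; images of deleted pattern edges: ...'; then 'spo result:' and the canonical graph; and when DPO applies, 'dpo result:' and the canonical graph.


dpo_applies: no
(the rule deletes node 7, which keeps host edge (9,7,f) outside the match image — the dangling condition fails, DPO blocks; SPO proceeds and side-deletes such edges)
deleted nodes (host ids): 5, 7; images of deleted pattern edges: (7,5,f); (7,6,a); (10,7,f); (10,9,a)
spo result:
nodes: 1:c4, 2:c3, 3:app, 4:app, 6:c3, 8:c2, 9:app, 10:app, 11:app
edges: (3,1,f); (3,2,a); (4,3,a); (4,3,f); (9,8,a); (10,9,f); (10,11,a); (11,6,f); (11,9,a)


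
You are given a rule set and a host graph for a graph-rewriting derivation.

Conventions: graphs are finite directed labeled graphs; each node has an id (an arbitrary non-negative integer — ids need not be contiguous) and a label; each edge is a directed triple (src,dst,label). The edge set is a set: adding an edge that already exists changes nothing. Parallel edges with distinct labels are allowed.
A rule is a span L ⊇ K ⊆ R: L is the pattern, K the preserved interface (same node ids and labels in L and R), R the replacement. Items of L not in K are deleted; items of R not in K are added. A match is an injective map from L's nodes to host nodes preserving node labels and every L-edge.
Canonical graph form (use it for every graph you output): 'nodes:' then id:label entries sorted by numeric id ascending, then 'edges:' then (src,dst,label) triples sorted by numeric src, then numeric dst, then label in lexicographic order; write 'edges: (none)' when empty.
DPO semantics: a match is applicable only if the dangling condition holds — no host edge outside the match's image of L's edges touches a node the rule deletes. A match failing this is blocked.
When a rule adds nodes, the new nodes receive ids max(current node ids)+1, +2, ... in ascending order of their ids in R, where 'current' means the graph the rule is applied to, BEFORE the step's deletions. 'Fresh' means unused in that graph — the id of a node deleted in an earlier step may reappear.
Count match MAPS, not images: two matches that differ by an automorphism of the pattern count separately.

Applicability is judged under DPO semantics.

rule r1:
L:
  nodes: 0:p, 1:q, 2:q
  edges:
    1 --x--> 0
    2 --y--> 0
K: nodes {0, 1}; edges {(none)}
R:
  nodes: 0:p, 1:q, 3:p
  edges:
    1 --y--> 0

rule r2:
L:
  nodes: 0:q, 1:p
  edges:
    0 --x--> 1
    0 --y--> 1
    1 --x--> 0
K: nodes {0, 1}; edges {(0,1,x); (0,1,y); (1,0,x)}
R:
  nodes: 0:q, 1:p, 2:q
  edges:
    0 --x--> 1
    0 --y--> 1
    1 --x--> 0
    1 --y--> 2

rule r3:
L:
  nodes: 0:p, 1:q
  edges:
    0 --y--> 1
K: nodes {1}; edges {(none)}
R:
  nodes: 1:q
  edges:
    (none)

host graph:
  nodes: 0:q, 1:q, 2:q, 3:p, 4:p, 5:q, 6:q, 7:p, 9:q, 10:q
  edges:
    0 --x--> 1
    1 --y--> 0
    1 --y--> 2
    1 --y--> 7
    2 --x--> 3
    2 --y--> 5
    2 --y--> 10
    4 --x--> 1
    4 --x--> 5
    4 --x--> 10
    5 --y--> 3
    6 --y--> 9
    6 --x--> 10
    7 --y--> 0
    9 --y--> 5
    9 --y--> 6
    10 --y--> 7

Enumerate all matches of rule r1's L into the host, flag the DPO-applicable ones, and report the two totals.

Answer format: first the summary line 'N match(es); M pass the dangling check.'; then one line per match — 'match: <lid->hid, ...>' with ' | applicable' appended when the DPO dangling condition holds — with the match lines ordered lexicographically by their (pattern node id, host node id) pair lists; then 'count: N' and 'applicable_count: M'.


1 match(es); 0 pass the dangling check.
match: 0->3, 1->2, 2->5
count: 1
applicable_count: 0
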